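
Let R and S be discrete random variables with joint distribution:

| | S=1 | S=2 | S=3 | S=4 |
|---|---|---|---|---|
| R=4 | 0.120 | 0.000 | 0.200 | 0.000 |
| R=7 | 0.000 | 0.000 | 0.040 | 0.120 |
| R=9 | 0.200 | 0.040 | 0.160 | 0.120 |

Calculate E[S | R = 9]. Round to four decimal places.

P(R = 9) = 0.520.
Σ S·P over the event = 1·(0.200) + 2·(0.040) + 3·(0.160) + 4·(0.120) = 1.240.
E[S | R = 9] = (1.240) / (0.520) = 2.3846.

2.3846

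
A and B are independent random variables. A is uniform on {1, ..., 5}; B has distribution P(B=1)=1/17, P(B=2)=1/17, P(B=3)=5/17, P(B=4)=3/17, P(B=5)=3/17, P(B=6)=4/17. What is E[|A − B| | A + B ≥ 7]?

51/26

P(A + B ≥ 7) = 52/85.
Summing |A−B|·P(x,y) over outcomes with A + B ≥ 7 gives 6/5.
E[|A − B| | A + B ≥ 7] = (6/5) / (52/85) = 51/26.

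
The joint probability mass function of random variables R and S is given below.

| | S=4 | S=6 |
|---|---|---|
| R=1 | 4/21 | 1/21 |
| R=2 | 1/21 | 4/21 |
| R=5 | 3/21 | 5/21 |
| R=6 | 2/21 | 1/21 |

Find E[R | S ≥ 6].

40/11

P(S ≥ 6) = 11/21.
Σ R·P over the event = 1·(1/21) + 2·(4/21) + 5·(5/21) + 6·(1/21) = 40/21.
E[R | S ≥ 6] = (40/21) / (11/21) = 40/11.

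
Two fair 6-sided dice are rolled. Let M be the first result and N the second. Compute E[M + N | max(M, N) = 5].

Outcomes with max(M, N) = 5: (1,5), (2,5), (3,5), (4,5), (5,1), (5,2), (5,3), (5,4), (5,5), each with probability 1/36.
E[M + N | max(M, N) = 5] = (6 + 7 + 8 + 9 + 6 + 7 + 8 + 9 + 10) / 9 = 70/9.

70/9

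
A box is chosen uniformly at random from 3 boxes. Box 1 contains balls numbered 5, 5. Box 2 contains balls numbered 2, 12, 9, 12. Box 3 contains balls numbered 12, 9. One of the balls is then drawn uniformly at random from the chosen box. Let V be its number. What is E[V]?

E[V | box 1] = (5+5)/2 = 5.
E[V | box 2] = (2+12+9+12)/4 = 35/4.
E[V | box 3] = (12+9)/2 = 21/2.
E[V] = (1/3)·(5) + (1/3)·(35/4) + (1/3)·(21/2) = 97/12.

97/12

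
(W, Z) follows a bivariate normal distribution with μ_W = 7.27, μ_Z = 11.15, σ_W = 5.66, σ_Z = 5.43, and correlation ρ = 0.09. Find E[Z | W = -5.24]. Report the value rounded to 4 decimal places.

E[Z | W=x] = μ_Z + ρ(σ_Z/σ_W)(x − μ_W) for jointly normal variables.
E[Z | W=-5.24] = 11.15 + (0.09)·(5.43/5.66)·(-5.24 − (7.27)) = 11.15 + (0.0863428)·(-12.51) = 10.0699.

10.0699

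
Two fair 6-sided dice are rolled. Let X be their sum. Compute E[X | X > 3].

244/33

P(X > 3) = 11/12.
E[X | X > 3] = (61/9) / (11/12) = 244/33.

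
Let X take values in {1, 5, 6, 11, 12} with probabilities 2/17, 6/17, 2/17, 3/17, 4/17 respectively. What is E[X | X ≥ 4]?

41/5

P(X ≥ 4) = 15/17.
Σ over the event: 5·6/17 + 6·2/17 + 11·3/17 + 12·4/17 = 123/17.
E[X | X ≥ 4] = (123/17) / (15/17) = 41/5.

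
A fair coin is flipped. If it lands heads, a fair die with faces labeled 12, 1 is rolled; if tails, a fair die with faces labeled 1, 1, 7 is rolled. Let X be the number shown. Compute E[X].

19/4

E[X | heads] = (12+1)/2 = 13/2.
E[X | tails] = (1+1+7)/3 = 3.
By the law of total expectation,
E[X] = (1/2)·(13/2) + (1/2)·(3) = 19/4.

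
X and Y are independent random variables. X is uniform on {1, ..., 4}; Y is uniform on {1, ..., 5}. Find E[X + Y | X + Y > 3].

P(X + Y > 3) = 17/20.
Summing (X+Y)·P(x,y) over outcomes with X + Y > 3 gives 51/10.
E[X + Y | X + Y > 3] = (51/10) / (17/20) = 6.

6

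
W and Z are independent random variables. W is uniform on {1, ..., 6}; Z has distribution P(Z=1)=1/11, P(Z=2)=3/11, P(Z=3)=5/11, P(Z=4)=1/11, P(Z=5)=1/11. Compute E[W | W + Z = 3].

5/4

P(W + Z = 3) = 2/33.
Summing W·P(x,y) over outcomes with W + Z = 3 gives 5/66.
E[W | W + Z = 3] = (5/66) / (2/33) = 5/4.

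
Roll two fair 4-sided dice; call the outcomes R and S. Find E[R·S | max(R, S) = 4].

Outcomes with max(R, S) = 4: (1,4), (2,4), (3,4), (4,1), (4,2), (4,3), (4,4), each with probability 1/16.
E[R·S | max(R, S) = 4] = (4 + 8 + 12 + 4 + 8 + 12 + 16) / 7 = 64/7.

64/7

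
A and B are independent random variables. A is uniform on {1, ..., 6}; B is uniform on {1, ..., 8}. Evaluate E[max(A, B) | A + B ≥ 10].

P(A + B ≥ 10) = 5/16.
Summing max(A,B)·P(x,y) over outcomes with A + B ≥ 10 gives 103/48.
E[max(A, B) | A + B ≥ 10] = (103/48) / (5/16) = 103/15.

103/15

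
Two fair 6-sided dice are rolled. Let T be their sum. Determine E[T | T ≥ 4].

P(T ≥ 4) = 11/12.
E[T | T ≥ 4] = (61/9) / (11/12) = 244/33.

244/33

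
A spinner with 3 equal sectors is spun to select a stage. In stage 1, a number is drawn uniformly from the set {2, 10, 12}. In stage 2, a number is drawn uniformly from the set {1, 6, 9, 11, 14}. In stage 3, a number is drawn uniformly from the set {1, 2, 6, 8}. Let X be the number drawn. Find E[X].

409/60

E[X | stage 1] = (2+10+12)/3 = 8.
E[X | stage 2] = (1+6+9+11+14)/5 = 41/5.
E[X | stage 3] = (1+2+6+8)/4 = 17/4.
By the law of total expectation,
E[X] = (1/3)·(8) + (1/3)·(41/5) + (1/3)·(17/4) = 409/60.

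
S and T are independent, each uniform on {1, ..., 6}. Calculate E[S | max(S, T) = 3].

12/5

P(max(S, T) = 3) = 5/36.
Summing S·P(x,y) over outcomes with max(S, T) = 3 gives 1/3.
E[S | max(S, T) = 3] = (1/3) / (5/36) = 12/5.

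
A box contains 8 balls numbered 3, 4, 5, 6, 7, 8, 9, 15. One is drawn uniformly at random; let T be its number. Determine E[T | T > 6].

39/4

P(T > 6) = 1/2.
Σ over the event: 7·1/8 + 8·1/8 + 9·1/8 + 15·1/8 = 39/8.
E[T | T > 6] = (39/8) / (1/2) = 39/4.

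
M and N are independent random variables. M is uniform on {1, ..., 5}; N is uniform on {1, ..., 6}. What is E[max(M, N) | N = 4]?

Outcomes with N = 4: (1,4), (2,4), (3,4), (4,4), (5,4), each with probability 1/30.
E[max(M, N) | N = 4] = (4 + 4 + 4 + 4 + 5) / 5 = 21/5.

21/5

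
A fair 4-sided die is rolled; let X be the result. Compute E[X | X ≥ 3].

7/2

Given X ≥ 3, X is equally likely to be any of {3, 4}.
E[X | X ≥ 3] = (3 + 4) / 2 = 7/2.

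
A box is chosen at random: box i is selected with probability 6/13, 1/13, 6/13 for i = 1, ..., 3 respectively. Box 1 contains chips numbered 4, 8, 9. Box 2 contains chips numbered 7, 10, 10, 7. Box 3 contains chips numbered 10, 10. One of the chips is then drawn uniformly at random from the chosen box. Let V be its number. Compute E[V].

E[V | box 1] = (4+8+9)/3 = 7.
E[V | box 2] = (7+10+10+7)/4 = 17/2.
E[V | box 3] = (10+10)/2 = 10.
E[V] = (6/13)·(7) + (1/13)·(17/2) + (6/13)·(10) = 17/2.

17/2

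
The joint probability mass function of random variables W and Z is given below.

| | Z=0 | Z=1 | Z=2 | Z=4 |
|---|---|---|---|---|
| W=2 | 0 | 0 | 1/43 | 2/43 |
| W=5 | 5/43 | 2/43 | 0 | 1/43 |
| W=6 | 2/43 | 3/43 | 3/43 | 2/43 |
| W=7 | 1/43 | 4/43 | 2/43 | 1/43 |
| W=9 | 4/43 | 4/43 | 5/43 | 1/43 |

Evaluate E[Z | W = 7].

P(W = 7) = 8/43.
Σ Z·P over the event = 0·(1/43) + 1·(4/43) + 2·(2/43) + 4·(1/43) = 12/43.
E[Z | W = 7] = (12/43) / (8/43) = 3/2.

3/2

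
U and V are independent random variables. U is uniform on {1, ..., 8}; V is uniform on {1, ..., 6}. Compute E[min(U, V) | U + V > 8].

4

P(U + V > 8) = 7/16.
Summing min(U,V)·P(x,y) over outcomes with U + V > 8 gives 7/4.
E[min(U, V) | U + V > 8] = (7/4) / (7/16) = 4.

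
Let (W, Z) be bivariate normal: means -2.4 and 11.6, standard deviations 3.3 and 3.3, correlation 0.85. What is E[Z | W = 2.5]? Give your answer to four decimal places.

For a bivariate normal, E[Z | W=x] = μ_Z + ρ·(σ_Z/σ_W)·(x − μ_W).
E[Z | W=2.5] = 11.6 + (0.85)·(3.3/3.3)·(2.5 − (-2.4)) = 11.6 + (0.85)·(4.9) = 15.7650.

15.7650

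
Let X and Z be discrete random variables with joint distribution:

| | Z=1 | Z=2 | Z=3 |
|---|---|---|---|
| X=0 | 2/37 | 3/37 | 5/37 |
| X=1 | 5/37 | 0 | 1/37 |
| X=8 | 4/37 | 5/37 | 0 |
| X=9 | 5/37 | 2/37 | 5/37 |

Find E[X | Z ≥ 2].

104/21

P(Z ≥ 2) = 21/37.
Σ X·P over the event = 0·(3/37) + 0·(5/37) + 1·(1/37) + 8·(5/37) + 9·(2/37) + 9·(5/37) = 104/37.
E[X | Z ≥ 2] = (104/37) / (21/37) = 104/21.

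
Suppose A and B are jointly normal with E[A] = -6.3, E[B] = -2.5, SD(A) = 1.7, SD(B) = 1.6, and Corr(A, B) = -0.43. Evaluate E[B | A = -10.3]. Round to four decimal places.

-0.8812

For a bivariate normal, E[B | A=x] = μ_B + ρ·(σ_B/σ_A)·(x − μ_A).
E[B | A=-10.3] = -2.5 + (-0.43)·(1.6/1.7)·(-10.3 − (-6.3)) = -2.5 + (-0.40471)·(-4) = -0.8812.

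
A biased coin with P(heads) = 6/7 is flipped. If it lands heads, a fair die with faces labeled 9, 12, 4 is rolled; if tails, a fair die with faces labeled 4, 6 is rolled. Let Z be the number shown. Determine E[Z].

E[Z | heads] = (9+12+4)/3 = 25/3.
E[Z | tails] = (4+6)/2 = 5.
E[Z] = (6/7)·(25/3) + (1/7)·(5) = 55/7.

55/7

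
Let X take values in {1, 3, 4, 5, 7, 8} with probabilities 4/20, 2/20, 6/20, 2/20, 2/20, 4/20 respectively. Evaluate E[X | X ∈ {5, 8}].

P(X ∈ {5, 8}) = 3/10.
Σ over the event: 5·1/10 + 8·1/5 = 21/10.
E[X | X ∈ {5, 8}] = (21/10) / (3/10) = 7.

7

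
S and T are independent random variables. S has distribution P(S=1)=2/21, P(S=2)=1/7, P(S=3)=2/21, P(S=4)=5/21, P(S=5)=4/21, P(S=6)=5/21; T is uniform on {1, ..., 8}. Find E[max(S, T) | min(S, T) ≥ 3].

575/96

P(min(S, T) ≥ 3) = 4/7.
Summing max(S,T)·P(x,y) over outcomes with min(S, T) ≥ 3 gives 575/168.
E[max(S, T) | min(S, T) ≥ 3] = (575/168) / (4/7) = 575/96.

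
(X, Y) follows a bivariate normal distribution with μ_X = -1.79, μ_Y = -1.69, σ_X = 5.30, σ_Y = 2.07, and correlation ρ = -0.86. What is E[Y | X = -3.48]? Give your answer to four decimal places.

For a bivariate normal, E[Y | X=x] = μ_Y + ρ·(σ_Y/σ_X)·(x − μ_X).
E[Y | X=-3.48] = -1.69 + (-0.86)·(2.07/5.30)·(-3.48 − (-1.79)) = -1.69 + (-0.335887)·(-1.69) = -1.1224.

-1.1224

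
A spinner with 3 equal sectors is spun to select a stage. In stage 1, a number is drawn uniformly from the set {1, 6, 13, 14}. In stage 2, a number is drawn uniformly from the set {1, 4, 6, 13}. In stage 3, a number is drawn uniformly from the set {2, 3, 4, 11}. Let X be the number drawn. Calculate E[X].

E[X | stage 1] = (1+6+13+14)/4 = 17/2.
E[X | stage 2] = (1+4+6+13)/4 = 6.
E[X | stage 3] = (2+3+4+11)/4 = 5.
E[X] = (1/3)·(17/2) + (1/3)·(6) + (1/3)·(5) = 13/2.

13/2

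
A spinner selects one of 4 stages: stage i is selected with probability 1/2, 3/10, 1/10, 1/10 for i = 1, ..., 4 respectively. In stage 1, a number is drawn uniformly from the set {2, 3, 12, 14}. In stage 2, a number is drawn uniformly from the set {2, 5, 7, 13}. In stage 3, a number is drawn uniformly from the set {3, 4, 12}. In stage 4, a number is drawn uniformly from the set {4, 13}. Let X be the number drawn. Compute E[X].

E[X | stage 1] = (2+3+12+14)/4 = 31/4.
E[X | stage 2] = (2+5+7+13)/4 = 27/4.
E[X | stage 3] = (3+4+12)/3 = 19/3.
E[X | stage 4] = (4+13)/2 = 17/2.
By the law of total expectation,
E[X] = (1/2)·(31/4) + (3/10)·(27/4) + (1/10)·(19/3) + (1/10)·(17/2) = 443/60.

443/60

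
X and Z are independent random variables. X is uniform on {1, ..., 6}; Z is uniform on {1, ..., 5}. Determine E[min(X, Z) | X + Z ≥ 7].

16/5

P(X + Z ≥ 7) = 1/2.
Summing min(X,Z)·P(x,y) over outcomes with X + Z ≥ 7 gives 8/5.
E[min(X, Z) | X + Z ≥ 7] = (8/5) / (1/2) = 16/5.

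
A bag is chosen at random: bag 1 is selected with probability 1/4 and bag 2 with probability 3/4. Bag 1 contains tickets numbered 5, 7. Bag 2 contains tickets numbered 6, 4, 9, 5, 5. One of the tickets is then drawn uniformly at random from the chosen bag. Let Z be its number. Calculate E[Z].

117/20

E[Z | bag 1] = (5+7)/2 = 6.
E[Z | bag 2] = (6+4+9+5+5)/5 = 29/5.
By the law of total expectation,
E[Z] = (1/4)·(6) + (3/4)·(29/5) = 117/20.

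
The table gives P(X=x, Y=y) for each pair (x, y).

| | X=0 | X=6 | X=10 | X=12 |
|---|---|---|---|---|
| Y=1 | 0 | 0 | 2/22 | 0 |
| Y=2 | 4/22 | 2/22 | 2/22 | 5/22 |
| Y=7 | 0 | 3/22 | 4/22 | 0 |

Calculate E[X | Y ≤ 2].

112/15

P(Y ≤ 2) = 15/22.
Σ X·P over the event = 0·(4/22) + 6·(2/22) + 10·(2/22) + 10·(2/22) + 12·(5/22) = 56/11.
E[X | Y ≤ 2] = (56/11) / (15/22) = 112/15.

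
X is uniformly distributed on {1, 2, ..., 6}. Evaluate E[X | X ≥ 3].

Given X ≥ 3, X is equally likely to be any of {3, 4, 5, 6}.
E[X | X ≥ 3] = (3 + 4 + 5 + 6) / 4 = 9/2.

9/2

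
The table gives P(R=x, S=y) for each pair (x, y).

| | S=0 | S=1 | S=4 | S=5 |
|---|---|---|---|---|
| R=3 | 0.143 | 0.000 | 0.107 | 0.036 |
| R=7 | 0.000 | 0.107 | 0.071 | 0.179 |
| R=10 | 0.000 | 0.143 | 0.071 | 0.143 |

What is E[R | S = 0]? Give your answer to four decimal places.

3.0000

P(S = 0) = 0.143.
Σ R·P over the event = 3·(0.143) = 0.429.
E[R | S = 0] = (0.429) / (0.143) = 3.0000.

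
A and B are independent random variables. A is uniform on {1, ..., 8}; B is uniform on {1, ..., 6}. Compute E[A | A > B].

160/27

P(A > B) = 9/16.
Summing A·P(x,y) over outcomes with A > B gives 10/3.
E[A | A > B] = (10/3) / (9/16) = 160/27.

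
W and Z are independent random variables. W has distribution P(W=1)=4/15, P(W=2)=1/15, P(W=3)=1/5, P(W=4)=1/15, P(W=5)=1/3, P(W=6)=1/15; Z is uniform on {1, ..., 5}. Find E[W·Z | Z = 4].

P(Z = 4) = 1/5.
Summing WZ·P(x,y) over outcomes with Z = 4 gives 8/3.
E[W·Z | Z = 4] = (8/3) / (1/5) = 40/3.

40/3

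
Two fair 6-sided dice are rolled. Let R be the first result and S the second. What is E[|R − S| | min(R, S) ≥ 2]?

8/5

P(min(R, S) ≥ 2) = 25/36.
Summing |R−S|·P(x,y) over outcomes with min(R, S) ≥ 2 gives 10/9.
E[|R − S| | min(R, S) ≥ 2] = (10/9) / (25/36) = 8/5.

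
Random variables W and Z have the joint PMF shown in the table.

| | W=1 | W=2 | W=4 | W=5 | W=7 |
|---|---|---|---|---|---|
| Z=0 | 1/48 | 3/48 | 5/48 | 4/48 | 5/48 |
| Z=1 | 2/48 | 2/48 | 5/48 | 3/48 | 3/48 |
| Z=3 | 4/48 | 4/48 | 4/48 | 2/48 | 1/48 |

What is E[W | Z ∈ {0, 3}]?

P(Z ∈ {0, 3}) = 11/16.
Summing W·P(W=x,Z=y) over the conditioning event gives 127/48.
E[W | Z ∈ {0, 3}] = (127/48) / (11/16) = 127/33.

127/33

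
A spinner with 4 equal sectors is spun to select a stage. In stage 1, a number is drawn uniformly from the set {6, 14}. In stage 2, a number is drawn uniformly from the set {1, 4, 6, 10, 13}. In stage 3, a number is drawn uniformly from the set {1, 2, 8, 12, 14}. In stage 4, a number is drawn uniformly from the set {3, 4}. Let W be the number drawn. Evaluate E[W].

277/40

E[W | stage 1] = (6+14)/2 = 10.
E[W | stage 2] = (1+4+6+10+13)/5 = 34/5.
E[W | stage 3] = (1+2+8+12+14)/5 = 37/5.
E[W | stage 4] = (3+4)/2 = 7/2.
E[W] = (1/4)·(10) + (1/4)·(34/5) + (1/4)·(37/5) + (1/4)·(7/2) = 277/40.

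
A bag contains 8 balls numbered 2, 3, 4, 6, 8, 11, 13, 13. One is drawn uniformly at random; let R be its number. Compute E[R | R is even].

5

P(R is even) = 1/2.
Σ over the event: 2·1/8 + 4·1/8 + 6·1/8 + 8·1/8 = 5/2.
E[R | R is even] = (5/2) / (1/2) = 5.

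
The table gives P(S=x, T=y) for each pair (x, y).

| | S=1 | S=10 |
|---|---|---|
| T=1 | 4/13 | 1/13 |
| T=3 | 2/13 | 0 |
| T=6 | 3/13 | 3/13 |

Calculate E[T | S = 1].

P(S = 1) = 9/13.
Summing T·P(S=x,T=y) over the conditioning event gives 28/13.
E[T | S = 1] = (28/13) / (9/13) = 28/9.

28/9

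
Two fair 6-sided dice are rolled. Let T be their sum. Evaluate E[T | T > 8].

P(T > 8) = 5/18.
Σ over the event: 9·1/9 + 10·1/12 + 11·1/18 + 12·1/36 = 25/9.
E[T | T > 8] = (25/9) / (5/18) = 10.

10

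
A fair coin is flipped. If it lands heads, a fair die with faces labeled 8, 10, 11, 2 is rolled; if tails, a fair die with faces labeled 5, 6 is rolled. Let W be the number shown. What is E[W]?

53/8

E[W | heads] = (8+10+11+2)/4 = 31/4.
E[W | tails] = (5+6)/2 = 11/2.
By the law of total expectation,
E[W] = (1/2)·(31/4) + (1/2)·(11/2) = 53/8.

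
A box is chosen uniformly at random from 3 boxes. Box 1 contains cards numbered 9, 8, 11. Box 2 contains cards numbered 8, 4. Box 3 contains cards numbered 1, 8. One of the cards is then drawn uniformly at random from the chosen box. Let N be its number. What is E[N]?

119/18

E[N | box 1] = (9+8+11)/3 = 28/3.
E[N | box 2] = (8+4)/2 = 6.
E[N | box 3] = (1+8)/2 = 9/2.
E[N] = (1/3)·(28/3) + (1/3)·(6) + (1/3)·(9/2) = 119/18.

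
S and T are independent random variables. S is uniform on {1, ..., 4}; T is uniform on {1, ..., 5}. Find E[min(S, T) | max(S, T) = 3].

Outcomes with max(S, T) = 3: (1,3), (2,3), (3,1), (3,2), (3,3), each with probability 1/20.
E[min(S, T) | max(S, T) = 3] = (1 + 2 + 1 + 2 + 3) / 5 = 9/5.

9/5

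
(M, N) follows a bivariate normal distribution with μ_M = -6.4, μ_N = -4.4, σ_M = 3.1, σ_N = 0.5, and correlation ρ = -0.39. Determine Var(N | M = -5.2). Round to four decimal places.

0.2120

For a bivariate normal, Var(N | M=x) = σ_N²(1 − ρ²).
Var(N | M=-5.2) = (0.5)²·(1 − (-0.39)²) = 0.25·0.8479 = 0.2120.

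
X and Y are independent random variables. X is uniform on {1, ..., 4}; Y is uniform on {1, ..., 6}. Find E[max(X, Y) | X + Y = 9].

Outcomes with X + Y = 9: (3,6), (4,5), each with probability 1/24.
E[max(X, Y) | X + Y = 9] = (6 + 5) / 2 = 11/2.

11/2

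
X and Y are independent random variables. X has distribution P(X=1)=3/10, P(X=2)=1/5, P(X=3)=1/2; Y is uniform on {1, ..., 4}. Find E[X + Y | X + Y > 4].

127/22

P(X + Y > 4) = 11/20.
Summing (X+Y)·P(x,y) over outcomes with X + Y > 4 gives 127/40.
E[X + Y | X + Y > 4] = (127/40) / (11/20) = 127/22.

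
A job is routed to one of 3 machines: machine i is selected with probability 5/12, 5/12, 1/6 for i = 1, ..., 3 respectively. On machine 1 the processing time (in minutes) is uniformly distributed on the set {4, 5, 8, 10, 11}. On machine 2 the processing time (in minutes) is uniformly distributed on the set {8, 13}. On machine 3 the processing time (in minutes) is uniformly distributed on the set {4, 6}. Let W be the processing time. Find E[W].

67/8

E[W | machine 1] = (4+5+8+10+11)/5 = 38/5.
E[W | machine 2] = (8+13)/2 = 21/2.
E[W | machine 3] = (4+6)/2 = 5.
E[W] = (5/12)·(38/5) + (5/12)·(21/2) + (1/6)·(5) = 67/8.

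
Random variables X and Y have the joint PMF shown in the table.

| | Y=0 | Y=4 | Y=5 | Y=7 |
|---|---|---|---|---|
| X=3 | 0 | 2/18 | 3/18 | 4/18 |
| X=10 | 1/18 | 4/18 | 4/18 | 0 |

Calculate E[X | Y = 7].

3

P(Y = 7) = 2/9.
Σ X·P over the event = 3·(4/18) = 2/3.
E[X | Y = 7] = (2/3) / (2/9) = 3.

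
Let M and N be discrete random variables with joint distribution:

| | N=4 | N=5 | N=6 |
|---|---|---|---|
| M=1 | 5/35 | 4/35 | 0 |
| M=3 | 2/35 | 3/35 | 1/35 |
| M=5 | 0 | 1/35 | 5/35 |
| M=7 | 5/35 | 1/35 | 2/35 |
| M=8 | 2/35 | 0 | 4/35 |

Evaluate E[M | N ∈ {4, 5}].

P(N ∈ {4, 5}) = 23/35.
Σ M·P over the event = 1·(5/35) + 1·(4/35) + 3·(2/35) + 3·(3/35) + 5·(1/35) + 7·(5/35) + 7·(1/35) + 8·(2/35) = 87/35.
E[M | N ∈ {4, 5}] = (87/35) / (23/35) = 87/23.

87/23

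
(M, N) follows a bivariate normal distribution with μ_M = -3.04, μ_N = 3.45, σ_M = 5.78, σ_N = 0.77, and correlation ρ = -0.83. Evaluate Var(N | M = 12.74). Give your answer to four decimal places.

Var(N | M=x) = (1 − ρ²)·σ_N².
Var(N | M=12.74) = (0.77)²·(1 − (-0.83)²) = 0.5929·0.3111 = 0.1845.

0.1845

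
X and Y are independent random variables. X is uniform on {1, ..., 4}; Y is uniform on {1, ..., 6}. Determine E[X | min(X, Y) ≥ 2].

P(min(X, Y) ≥ 2) = 5/8.
Summing X·P(x,y) over outcomes with min(X, Y) ≥ 2 gives 15/8.
E[X | min(X, Y) ≥ 2] = (15/8) / (5/8) = 3.

3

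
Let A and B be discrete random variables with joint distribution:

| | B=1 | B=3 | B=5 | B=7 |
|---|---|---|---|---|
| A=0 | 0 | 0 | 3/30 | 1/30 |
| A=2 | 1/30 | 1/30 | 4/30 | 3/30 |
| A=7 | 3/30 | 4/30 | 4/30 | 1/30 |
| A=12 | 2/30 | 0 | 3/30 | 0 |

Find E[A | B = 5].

P(B = 5) = 7/15.
Σ A·P over the event = 0·(3/30) + 2·(4/30) + 7·(4/30) + 12·(3/30) = 12/5.
E[A | B = 5] = (12/5) / (7/15) = 36/7.

36/7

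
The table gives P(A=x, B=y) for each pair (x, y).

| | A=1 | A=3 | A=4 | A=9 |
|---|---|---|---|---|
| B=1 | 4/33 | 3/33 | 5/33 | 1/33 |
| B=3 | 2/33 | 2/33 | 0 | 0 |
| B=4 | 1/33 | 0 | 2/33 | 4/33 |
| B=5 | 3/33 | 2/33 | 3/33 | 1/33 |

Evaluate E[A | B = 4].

45/7

P(B = 4) = 7/33.
Σ A·P over the event = 1·(1/33) + 4·(2/33) + 9·(4/33) = 15/11.
E[A | B = 4] = (15/11) / (7/33) = 45/7.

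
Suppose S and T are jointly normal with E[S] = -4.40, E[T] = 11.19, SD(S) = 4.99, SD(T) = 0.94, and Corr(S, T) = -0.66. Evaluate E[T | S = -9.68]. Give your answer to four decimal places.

11.8465

E[T | S=x] = μ_T + ρ(σ_T/σ_S)(x − μ_S) for jointly normal variables.
E[T | S=-9.68] = 11.19 + (-0.66)·(0.94/4.99)·(-9.68 − (-4.40)) = 11.19 + (-0.12433)·(-5.28) = 11.8465.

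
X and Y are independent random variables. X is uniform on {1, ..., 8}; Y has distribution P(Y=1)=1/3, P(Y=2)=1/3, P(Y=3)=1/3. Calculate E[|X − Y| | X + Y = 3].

P(X + Y = 3) = 1/12.
Summing |X−Y|·P(x,y) over outcomes with X + Y = 3 gives 1/12.
E[|X − Y| | X + Y = 3] = (1/12) / (1/12) = 1.

1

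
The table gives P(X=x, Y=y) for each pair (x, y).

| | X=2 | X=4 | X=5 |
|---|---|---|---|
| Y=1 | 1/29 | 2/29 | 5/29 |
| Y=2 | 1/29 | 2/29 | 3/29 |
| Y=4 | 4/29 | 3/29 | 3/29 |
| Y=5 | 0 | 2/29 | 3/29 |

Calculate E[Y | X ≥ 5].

19/7

P(X ≥ 5) = 14/29.
Σ Y·P over the event = 1·(5/29) + 2·(3/29) + 4·(3/29) + 5·(3/29) = 38/29.
E[Y | X ≥ 5] = (38/29) / (14/29) = 19/7.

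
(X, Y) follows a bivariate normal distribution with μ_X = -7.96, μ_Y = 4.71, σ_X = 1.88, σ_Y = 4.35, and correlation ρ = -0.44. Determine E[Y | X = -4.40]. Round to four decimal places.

1.0856

E[Y | X=x] = μ_Y + ρ(σ_Y/σ_X)(x − μ_X) for jointly normal variables.
E[Y | X=-4.40] = 4.71 + (-0.44)·(4.35/1.88)·(-4.40 − (-7.96)) = 4.71 + (-1.0181)·(3.56) = 1.0856.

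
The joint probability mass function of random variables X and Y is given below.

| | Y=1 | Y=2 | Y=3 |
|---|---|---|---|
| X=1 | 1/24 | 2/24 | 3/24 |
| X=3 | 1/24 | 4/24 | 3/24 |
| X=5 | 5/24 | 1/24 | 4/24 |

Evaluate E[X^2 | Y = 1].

135/7

P(Y = 1) = 7/24.
Σ X^2·P over the event = 1·(1/24) + 9·(1/24) + 25·(5/24) = 45/8.
E[X^2 | Y = 1] = (45/8) / (7/24) = 135/7.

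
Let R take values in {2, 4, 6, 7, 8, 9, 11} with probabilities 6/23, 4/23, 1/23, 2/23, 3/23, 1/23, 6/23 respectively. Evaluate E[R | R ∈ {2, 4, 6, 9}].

43/12

P(R ∈ {2, 4, 6, 9}) = 12/23.
Σ over the event: 2·6/23 + 4·4/23 + 6·1/23 + 9·1/23 = 43/23.
E[R | R ∈ {2, 4, 6, 9}] = (43/23) / (12/23) = 43/12.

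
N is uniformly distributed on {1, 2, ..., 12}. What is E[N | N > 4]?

Given N > 4, N is equally likely to be any of {5, 6, 7, 8, 9, 10, 11, 12}.
E[N | N > 4] = (5 + 6 + 7 + 8 + 9 + 10 + 11 + 12) / 8 = 17/2.

17/2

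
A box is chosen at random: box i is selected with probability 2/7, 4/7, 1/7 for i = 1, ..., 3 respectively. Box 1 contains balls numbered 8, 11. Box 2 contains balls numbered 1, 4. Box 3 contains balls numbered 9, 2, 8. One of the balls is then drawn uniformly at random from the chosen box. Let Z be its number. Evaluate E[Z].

106/21

E[Z | box 1] = (8+11)/2 = 19/2.
E[Z | box 2] = (1+4)/2 = 5/2.
E[Z | box 3] = (9+2+8)/3 = 19/3.
E[Z] = (2/7)·(19/2) + (4/7)·(5/2) + (1/7)·(19/3) = 106/21.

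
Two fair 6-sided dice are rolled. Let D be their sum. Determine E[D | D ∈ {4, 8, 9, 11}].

55/7

P(D ∈ {4, 8, 9, 11}) = 7/18.
Σ over the event: 4·1/12 + 8·5/36 + 9·1/9 + 11·1/18 = 55/18.
E[D | D ∈ {4, 8, 9, 11}] = (55/18) / (7/18) = 55/7.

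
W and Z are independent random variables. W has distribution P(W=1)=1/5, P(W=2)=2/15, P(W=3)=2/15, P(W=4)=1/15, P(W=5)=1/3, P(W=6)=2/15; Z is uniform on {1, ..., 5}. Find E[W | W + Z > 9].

P(W + Z > 9) = 3/25.
Summing W·P(x,y) over outcomes with W + Z > 9 gives 49/75.
E[W | W + Z > 9] = (49/75) / (3/25) = 49/9.

49/9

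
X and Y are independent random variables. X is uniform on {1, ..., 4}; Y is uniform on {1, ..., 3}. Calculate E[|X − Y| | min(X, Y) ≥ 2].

P(min(X, Y) ≥ 2) = 1/2.
Summing |X−Y|·P(x,y) over outcomes with min(X, Y) ≥ 2 gives 5/12.
E[|X − Y| | min(X, Y) ≥ 2] = (5/12) / (1/2) = 5/6.

5/6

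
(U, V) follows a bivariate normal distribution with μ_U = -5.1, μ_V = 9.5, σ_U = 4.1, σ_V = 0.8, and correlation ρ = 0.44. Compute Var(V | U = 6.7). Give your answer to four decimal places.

0.5161

For a bivariate normal, Var(V | U=x) = σ_V²(1 − ρ²).
Var(V | U=6.7) = (0.8)²·(1 − (0.44)²) = 0.64·0.8064 = 0.5161.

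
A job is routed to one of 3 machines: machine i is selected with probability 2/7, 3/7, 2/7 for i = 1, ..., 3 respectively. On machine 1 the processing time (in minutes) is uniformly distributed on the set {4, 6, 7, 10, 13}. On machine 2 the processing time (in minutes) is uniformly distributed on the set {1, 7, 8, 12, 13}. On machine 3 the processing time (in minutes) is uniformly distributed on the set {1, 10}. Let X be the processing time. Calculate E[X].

258/35

E[X | machine 1] = (4+6+7+10+13)/5 = 8.
E[X | machine 2] = (1+7+8+12+13)/5 = 41/5.
E[X | machine 3] = (1+10)/2 = 11/2.
E[X] = (2/7)·(8) + (3/7)·(41/5) + (2/7)·(11/2) = 258/35.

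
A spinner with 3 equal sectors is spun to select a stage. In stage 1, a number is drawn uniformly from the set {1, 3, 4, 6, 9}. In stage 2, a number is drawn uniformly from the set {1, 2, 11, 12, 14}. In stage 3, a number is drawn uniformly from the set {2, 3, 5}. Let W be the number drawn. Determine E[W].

239/45

E[W | stage 1] = (1+3+4+6+9)/5 = 23/5.
E[W | stage 2] = (1+2+11+12+14)/5 = 8.
E[W | stage 3] = (2+3+5)/3 = 10/3.
By the law of total expectation,
E[W] = (1/3)·(23/5) + (1/3)·(8) + (1/3)·(10/3) = 239/45.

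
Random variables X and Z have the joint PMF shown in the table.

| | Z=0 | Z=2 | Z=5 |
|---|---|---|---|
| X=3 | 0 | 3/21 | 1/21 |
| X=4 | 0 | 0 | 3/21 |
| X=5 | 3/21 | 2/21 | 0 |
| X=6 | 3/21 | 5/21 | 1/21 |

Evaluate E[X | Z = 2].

P(Z = 2) = 10/21.
Σ X·P over the event = 3·(3/21) + 5·(2/21) + 6·(5/21) = 7/3.
E[X | Z = 2] = (7/3) / (10/21) = 49/10.

49/10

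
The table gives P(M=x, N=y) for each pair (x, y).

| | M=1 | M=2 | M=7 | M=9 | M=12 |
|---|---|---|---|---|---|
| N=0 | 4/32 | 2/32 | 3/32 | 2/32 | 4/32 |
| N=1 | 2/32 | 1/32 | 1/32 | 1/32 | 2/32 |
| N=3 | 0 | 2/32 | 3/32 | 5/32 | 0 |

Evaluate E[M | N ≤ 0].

19/3

P(N ≤ 0) = 15/32.
Σ M·P over the event = 1·(4/32) + 2·(2/32) + 7·(3/32) + 9·(2/32) + 12·(4/32) = 95/32.
E[M | N ≤ 0] = (95/32) / (15/32) = 19/3.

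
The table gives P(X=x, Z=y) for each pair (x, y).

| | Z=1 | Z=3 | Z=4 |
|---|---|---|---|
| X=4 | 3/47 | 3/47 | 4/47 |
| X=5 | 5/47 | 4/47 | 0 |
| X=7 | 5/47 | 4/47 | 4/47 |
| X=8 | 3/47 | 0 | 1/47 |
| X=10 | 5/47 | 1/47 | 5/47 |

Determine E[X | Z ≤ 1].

146/21

P(Z ≤ 1) = 21/47.
Σ X·P over the event = 4·(3/47) + 5·(5/47) + 7·(5/47) + 8·(3/47) + 10·(5/47) = 146/47.
E[X | Z ≤ 1] = (146/47) / (21/47) = 146/21.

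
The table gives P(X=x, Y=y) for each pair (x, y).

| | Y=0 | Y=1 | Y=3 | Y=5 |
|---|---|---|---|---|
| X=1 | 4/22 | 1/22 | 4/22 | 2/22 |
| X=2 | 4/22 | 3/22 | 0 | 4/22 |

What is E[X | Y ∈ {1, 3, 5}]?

3/2

P(Y ∈ {1, 3, 5}) = 7/11.
Σ X·P over the event = 1·(1/22) + 1·(4/22) + 1·(2/22) + 2·(3/22) + 2·(4/22) = 21/22.
E[X | Y ∈ {1, 3, 5}] = (21/22) / (7/11) = 3/2.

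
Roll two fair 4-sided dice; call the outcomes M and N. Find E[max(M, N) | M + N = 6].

11/3

P(M + N = 6) = 3/16.
Summing max(M,N)·P(x,y) over outcomes with M + N = 6 gives 11/16.
E[max(M, N) | M + N = 6] = (11/16) / (3/16) = 11/3.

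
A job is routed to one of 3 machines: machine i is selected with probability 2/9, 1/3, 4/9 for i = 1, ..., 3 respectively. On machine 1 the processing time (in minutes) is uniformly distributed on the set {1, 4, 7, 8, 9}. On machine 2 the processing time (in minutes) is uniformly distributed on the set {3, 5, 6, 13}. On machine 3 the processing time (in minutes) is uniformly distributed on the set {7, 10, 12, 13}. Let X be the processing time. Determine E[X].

1477/180

E[X | machine 1] = (1+4+7+8+9)/5 = 29/5.
E[X | machine 2] = (3+5+6+13)/4 = 27/4.
E[X | machine 3] = (7+10+12+13)/4 = 21/2.
By the law of total expectation,
E[X] = (2/9)·(29/5) + (1/3)·(27/4) + (4/9)·(21/2) = 1477/180.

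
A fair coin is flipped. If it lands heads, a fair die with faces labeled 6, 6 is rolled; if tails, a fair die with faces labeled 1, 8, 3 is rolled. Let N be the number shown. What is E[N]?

E[N | heads] = (6+6)/2 = 6.
E[N | tails] = (1+8+3)/3 = 4.
By the law of total expectation,
E[N] = (1/2)·(6) + (1/2)·(4) = 5.

5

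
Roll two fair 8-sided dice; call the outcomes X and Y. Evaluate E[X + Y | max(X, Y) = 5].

P(max(X, Y) = 5) = 9/64.
Summing (X+Y)·P(x,y) over outcomes with max(X, Y) = 5 gives 35/32.
E[X + Y | max(X, Y) = 5] = (35/32) / (9/64) = 70/9.

70/9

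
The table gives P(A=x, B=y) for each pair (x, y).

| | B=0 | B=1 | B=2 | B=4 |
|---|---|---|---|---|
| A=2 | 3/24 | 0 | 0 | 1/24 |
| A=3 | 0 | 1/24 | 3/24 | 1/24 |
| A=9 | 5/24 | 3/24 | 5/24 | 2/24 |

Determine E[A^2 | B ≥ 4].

175/4

P(B ≥ 4) = 1/6.
Σ A^2·P over the event = 4·(1/24) + 9·(1/24) + 81·(2/24) = 175/24.
E[A^2 | B ≥ 4] = (175/24) / (1/6) = 175/4.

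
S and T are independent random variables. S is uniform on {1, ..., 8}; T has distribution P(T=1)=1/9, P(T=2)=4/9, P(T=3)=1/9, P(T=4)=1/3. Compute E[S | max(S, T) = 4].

3

P(max(S, T) = 4) = 1/4.
Summing S·P(x,y) over outcomes with max(S, T) = 4 gives 3/4.
E[S | max(S, T) = 4] = (3/4) / (1/4) = 3.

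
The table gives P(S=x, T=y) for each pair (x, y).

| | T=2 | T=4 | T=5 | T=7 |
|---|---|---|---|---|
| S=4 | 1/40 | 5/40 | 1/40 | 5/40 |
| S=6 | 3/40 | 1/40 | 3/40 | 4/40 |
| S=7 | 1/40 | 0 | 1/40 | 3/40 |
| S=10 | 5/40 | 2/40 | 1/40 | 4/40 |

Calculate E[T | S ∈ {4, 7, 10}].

141/29

P(S ∈ {4, 7, 10}) = 29/40.
Summing T·P(S=x,T=y) over the conditioning event gives 141/40.
E[T | S ∈ {4, 7, 10}] = (141/40) / (29/40) = 141/29.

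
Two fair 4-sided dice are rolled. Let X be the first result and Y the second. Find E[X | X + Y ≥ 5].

P(X + Y ≥ 5) = 5/8.
Summing X·P(x,y) over outcomes with X + Y ≥ 5 gives 15/8.
E[X | X + Y ≥ 5] = (15/8) / (5/8) = 3.

3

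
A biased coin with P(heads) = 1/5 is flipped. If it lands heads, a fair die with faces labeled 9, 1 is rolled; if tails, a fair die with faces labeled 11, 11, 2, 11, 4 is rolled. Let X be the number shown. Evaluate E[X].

E[X | heads] = (9+1)/2 = 5.
E[X | tails] = (11+11+2+11+4)/5 = 39/5.
By the law of total expectation,
E[X] = (1/5)·(5) + (4/5)·(39/5) = 181/25.

181/25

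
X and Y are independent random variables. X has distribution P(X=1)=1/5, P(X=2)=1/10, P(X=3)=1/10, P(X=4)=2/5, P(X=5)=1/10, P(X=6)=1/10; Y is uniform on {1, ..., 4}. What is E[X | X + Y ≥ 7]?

P(X + Y ≥ 7) = 2/5.
Summing X·P(x,y) over outcomes with X + Y ≥ 7 gives 37/20.
E[X | X + Y ≥ 7] = (37/20) / (2/5) = 37/8.

37/8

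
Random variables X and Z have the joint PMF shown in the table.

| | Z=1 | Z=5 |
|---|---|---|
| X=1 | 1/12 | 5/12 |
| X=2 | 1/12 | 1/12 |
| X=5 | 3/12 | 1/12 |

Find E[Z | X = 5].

P(X = 5) = 1/3.
Σ Z·P over the event = 1·(3/12) + 5·(1/12) = 2/3.
E[Z | X = 5] = (2/3) / (1/3) = 2.

2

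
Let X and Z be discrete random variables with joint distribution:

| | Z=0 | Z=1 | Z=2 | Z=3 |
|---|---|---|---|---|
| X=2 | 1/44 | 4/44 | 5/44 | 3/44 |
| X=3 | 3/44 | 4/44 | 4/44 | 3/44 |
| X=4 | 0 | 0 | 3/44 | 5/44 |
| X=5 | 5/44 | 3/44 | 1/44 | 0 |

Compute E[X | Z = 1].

P(Z = 1) = 1/4.
Σ X·P over the event = 2·(4/44) + 3·(4/44) + 5·(3/44) = 35/44.
E[X | Z = 1] = (35/44) / (1/4) = 35/11.

35/11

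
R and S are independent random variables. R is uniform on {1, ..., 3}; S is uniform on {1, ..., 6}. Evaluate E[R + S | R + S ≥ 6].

64/9

Outcomes with R + S ≥ 6: (1,5), (1,6), (2,4), (2,5), (2,6), (3,3), (3,4), (3,5), (3,6), each with probability 1/18.
E[R + S | R + S ≥ 6] = (6 + 7 + 6 + 7 + 8 + 6 + 7 + 8 + 9) / 9 = 64/9.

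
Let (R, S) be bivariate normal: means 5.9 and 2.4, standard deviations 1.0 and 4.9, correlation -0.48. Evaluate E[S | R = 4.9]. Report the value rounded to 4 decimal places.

4.7520

E[S | R=x] = μ_S + ρ(σ_S/σ_R)(x − μ_R) for jointly normal variables.
E[S | R=4.9] = 2.4 + (-0.48)·(4.9/1.0)·(4.9 − (5.9)) = 2.4 + (-2.352)·(-1) = 4.7520.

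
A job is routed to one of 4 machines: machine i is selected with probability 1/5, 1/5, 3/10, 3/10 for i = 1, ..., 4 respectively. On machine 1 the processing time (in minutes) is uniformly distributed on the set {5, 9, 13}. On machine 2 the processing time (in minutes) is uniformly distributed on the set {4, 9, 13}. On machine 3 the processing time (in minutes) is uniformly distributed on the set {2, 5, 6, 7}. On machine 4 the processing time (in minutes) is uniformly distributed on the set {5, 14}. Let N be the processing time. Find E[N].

E[N | machine 1] = (5+9+13)/3 = 9.
E[N | machine 2] = (4+9+13)/3 = 26/3.
E[N | machine 3] = (2+5+6+7)/4 = 5.
E[N | machine 4] = (5+14)/2 = 19/2.
E[N] = (1/5)·(9) + (1/5)·(26/3) + (3/10)·(5) + (3/10)·(19/2) = 473/60.

473/60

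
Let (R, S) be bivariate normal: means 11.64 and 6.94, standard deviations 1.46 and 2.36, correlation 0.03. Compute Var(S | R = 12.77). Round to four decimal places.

5.5646

Var(S | R=x) = (1 − ρ²)·σ_S².
Var(S | R=12.77) = (2.36)²·(1 − (0.03)²) = 5.5696·0.9991 = 5.5646.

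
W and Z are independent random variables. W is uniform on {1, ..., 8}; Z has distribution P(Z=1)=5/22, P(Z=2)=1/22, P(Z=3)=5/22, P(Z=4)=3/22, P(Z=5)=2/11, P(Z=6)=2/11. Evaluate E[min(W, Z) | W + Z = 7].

P(W + Z = 7) = 1/8.
Summing min(W,Z)·P(x,y) over outcomes with W + Z = 7 gives 43/176.
E[min(W, Z) | W + Z = 7] = (43/176) / (1/8) = 43/22.

43/22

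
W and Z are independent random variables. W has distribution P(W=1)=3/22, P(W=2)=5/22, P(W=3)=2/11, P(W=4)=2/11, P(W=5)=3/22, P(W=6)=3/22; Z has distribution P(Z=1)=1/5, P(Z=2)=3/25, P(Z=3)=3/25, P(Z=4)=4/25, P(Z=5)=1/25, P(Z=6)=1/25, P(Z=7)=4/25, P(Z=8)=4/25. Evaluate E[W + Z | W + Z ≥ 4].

4072/501

P(W + Z ≥ 4) = 501/550.
Summing (W+Z)·P(x,y) over outcomes with W + Z ≥ 4 gives 2036/275.
E[W + Z | W + Z ≥ 4] = (2036/275) / (501/550) = 4072/501.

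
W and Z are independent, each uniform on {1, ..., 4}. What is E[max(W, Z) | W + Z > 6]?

Outcomes with W + Z > 6: (3,4), (4,3), (4,4), each with probability 1/16.
E[max(W, Z) | W + Z > 6] = (4 + 4 + 4) / 3 = 4.

4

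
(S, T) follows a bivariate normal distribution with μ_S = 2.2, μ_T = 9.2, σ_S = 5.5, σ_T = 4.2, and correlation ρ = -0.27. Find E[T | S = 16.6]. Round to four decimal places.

6.2310

For a bivariate normal, E[T | S=x] = μ_T + ρ·(σ_T/σ_S)·(x − μ_S).
E[T | S=16.6] = 9.2 + (-0.27)·(4.2/5.5)·(16.6 − (2.2)) = 9.2 + (-0.20618)·(14.4) = 6.2310.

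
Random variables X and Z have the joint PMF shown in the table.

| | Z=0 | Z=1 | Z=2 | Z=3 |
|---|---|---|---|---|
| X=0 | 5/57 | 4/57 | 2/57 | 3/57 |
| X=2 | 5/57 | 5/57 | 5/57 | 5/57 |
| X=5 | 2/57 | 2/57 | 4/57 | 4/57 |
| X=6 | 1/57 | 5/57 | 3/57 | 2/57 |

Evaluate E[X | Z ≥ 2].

45/14

P(Z ≥ 2) = 28/57.
Σ X·P over the event = 0·(2/57) + 0·(3/57) + 2·(5/57) + 2·(5/57) + 5·(4/57) + 5·(4/57) + 6·(3/57) + 6·(2/57) = 30/19.
E[X | Z ≥ 2] = (30/19) / (28/57) = 45/14.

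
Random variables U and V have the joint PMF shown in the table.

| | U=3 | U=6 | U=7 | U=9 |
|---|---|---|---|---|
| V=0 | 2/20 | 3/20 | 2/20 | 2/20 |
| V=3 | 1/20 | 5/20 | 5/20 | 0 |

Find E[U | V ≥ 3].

P(V ≥ 3) = 11/20.
Σ U·P over the event = 3·(1/20) + 6·(5/20) + 7·(5/20) = 17/5.
E[U | V ≥ 3] = (17/5) / (11/20) = 68/11.

68/11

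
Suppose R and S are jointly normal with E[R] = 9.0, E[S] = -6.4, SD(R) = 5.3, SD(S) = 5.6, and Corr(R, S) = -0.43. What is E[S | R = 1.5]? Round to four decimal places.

E[S | R=x] = μ_S + ρ(σ_S/σ_R)(x − μ_R) for jointly normal variables.
E[S | R=1.5] = -6.4 + (-0.43)·(5.6/5.3)·(1.5 − (9.0)) = -6.4 + (-0.45434)·(-7.5) = -2.9925.

-2.9925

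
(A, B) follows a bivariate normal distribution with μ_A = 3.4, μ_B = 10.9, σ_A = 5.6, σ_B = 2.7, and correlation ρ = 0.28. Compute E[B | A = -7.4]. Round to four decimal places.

The regression of B on A has slope ρ·σ_B/σ_A and passes through (μ_A, μ_B).
E[B | A=-7.4] = 10.9 + (0.28)·(2.7/5.6)·(-7.4 − (3.4)) = 10.9 + (0.135)·(-10.8) = 9.4420.

9.4420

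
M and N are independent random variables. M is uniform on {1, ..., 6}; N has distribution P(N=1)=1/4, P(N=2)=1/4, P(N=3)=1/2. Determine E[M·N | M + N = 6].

P(M + N = 6) = 1/6.
Summing MN·P(x,y) over outcomes with M + N = 6 gives 31/24.
E[M·N | M + N = 6] = (31/24) / (1/6) = 31/4.

31/4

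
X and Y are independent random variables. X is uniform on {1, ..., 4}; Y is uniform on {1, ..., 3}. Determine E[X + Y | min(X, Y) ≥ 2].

11/2

P(min(X, Y) ≥ 2) = 1/2.
Summing (X+Y)·P(x,y) over outcomes with min(X, Y) ≥ 2 gives 11/4.
E[X + Y | min(X, Y) ≥ 2] = (11/4) / (1/2) = 11/2.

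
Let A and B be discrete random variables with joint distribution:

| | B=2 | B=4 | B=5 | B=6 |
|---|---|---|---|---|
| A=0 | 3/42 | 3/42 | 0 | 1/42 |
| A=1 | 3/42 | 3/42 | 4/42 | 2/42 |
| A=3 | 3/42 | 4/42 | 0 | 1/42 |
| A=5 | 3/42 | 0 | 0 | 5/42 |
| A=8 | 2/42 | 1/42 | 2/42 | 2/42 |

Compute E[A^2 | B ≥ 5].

P(B ≥ 5) = 17/42.
Summing A^2·P(A=x,B=y) over the conditioning event gives 66/7.
E[A^2 | B ≥ 5] = (66/7) / (17/42) = 396/17.

396/17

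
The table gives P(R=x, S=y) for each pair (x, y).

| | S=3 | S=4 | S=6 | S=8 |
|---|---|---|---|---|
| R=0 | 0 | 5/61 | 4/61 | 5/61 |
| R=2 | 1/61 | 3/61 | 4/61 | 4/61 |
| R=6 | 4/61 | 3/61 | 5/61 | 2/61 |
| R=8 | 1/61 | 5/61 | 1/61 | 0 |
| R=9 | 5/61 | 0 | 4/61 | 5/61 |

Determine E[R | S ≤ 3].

P(S ≤ 3) = 11/61.
Σ R·P over the event = 2·(1/61) + 6·(4/61) + 8·(1/61) + 9·(5/61) = 79/61.
E[R | S ≤ 3] = (79/61) / (11/61) = 79/11.

79/11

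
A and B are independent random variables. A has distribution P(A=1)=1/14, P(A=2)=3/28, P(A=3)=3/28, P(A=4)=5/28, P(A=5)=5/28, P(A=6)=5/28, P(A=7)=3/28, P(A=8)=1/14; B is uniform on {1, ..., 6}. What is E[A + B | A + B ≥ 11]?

189/16

P(A + B ≥ 11) = 4/21.
Summing (A+B)·P(x,y) over outcomes with A + B ≥ 11 gives 9/4.
E[A + B | A + B ≥ 11] = (9/4) / (4/21) = 189/16.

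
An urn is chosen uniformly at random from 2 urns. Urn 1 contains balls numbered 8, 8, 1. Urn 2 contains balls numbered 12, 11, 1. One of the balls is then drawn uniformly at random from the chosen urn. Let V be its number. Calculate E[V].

41/6

E[V | urn 1] = (8+8+1)/3 = 17/3.
E[V | urn 2] = (12+11+1)/3 = 8.
By the law of total expectation,
E[V] = (1/2)·(17/3) + (1/2)·(8) = 41/6.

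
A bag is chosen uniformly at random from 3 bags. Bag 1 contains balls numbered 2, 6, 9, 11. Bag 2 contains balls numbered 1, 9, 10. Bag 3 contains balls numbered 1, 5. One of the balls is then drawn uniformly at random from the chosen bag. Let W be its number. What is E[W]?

E[W | bag 1] = (2+6+9+11)/4 = 7.
E[W | bag 2] = (1+9+10)/3 = 20/3.
E[W | bag 3] = (1+5)/2 = 3.
E[W] = (1/3)·(7) + (1/3)·(20/3) + (1/3)·(3) = 50/9.

50/9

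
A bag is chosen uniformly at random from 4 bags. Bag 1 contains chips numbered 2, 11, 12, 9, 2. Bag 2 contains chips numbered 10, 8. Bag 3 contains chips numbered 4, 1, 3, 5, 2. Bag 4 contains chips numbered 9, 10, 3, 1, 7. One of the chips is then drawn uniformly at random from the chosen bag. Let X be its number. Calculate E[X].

63/10

E[X | bag 1] = (2+11+12+9+2)/5 = 36/5.
E[X | bag 2] = (10+8)/2 = 9.
E[X | bag 3] = (4+1+3+5+2)/5 = 3.
E[X | bag 4] = (9+10+3+1+7)/5 = 6.
By the law of total expectation,
E[X] = (1/4)·(36/5) + (1/4)·(9) + (1/4)·(3) + (1/4)·(6) = 63/10.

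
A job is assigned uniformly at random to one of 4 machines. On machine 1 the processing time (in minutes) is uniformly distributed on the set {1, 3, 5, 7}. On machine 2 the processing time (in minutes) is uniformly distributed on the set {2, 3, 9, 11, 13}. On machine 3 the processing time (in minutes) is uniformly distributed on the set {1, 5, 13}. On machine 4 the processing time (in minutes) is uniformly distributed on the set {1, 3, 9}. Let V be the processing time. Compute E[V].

167/30

E[V | machine 1] = (1+3+5+7)/4 = 4.
E[V | machine 2] = (2+3+9+11+13)/5 = 38/5.
E[V | machine 3] = (1+5+13)/3 = 19/3.
E[V | machine 4] = (1+3+9)/3 = 13/3.
E[V] = (1/4)·(4) + (1/4)·(38/5) + (1/4)·(19/3) + (1/4)·(13/3) = 167/30.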